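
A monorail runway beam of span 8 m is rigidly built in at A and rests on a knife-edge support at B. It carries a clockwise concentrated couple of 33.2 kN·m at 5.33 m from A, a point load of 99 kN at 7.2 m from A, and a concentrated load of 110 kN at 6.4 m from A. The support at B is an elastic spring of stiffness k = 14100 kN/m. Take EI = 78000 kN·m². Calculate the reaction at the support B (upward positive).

Release the roller at B. Primary structure: cantilever fixed at A.
Free-end deflection of the primary structure under the applied loading (downward +):
  clockwise couple 33.2 at a = 5.33: M₀a(2L − a)/(2EI) = 944.1/EI
  point load 99 at a = 7.2: Pa²(3L − a)/(6EI) = 14370/EI
  point load 110 at a = 6.4: Pa²(3L − a)/(6EI) = 13216/EI
  δ_0 = 28531/EI
Flexibility coefficient — unit upward force at B: δ_{BB} = L³/(3EI) = 170.7/EI.
With EI = 78000 kN·m²: δ_0 = 0.36578 m and δ_{BB} = 0.002188 m/kN.
Compatibility — the spring shortens by R_B/k under the reaction it provides: δ_0 − R_B·δ_{BB} = R_B/k. With 1/k = 0.000071 m/kN, R_B = δ_0 / (δ_{BB} + 1/k) = 0.36578 / (0.002188 + 0.000071) = 161.9 kN.

R_B = 161.9 kN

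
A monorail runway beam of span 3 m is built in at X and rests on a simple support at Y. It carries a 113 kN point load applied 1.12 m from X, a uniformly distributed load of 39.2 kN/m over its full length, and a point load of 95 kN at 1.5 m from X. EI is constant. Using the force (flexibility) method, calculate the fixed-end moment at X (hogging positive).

Release the roller at Y. Primary structure: cantilever fixed at X.
Primary-structure tip deflection at Y by superposition:
  point load 113 at a = 1.12: Pa²(3L − a)/(6EI) = 186.2/EI
  UDL 39.2: wL⁴/(8EI) = 396.9/EI
  point load 95 at a = 1.5: Pa²(3L − a)/(6EI) = 267.2/EI
  δ_0 = 850.2/EI
Tip deflection under a unit load at Y: L³/(3EI) = 9/EI.
Compatibility at Y: δ_0 − R_Y·δ_{YY} = 0, so R_Y = 850.2/9 = 94.47 kN.
Moment equilibrium about X: M_X = Σ(load moments about X) − R_Y·L = 445.5 − 94.47×3 = 162 kN·m.

M_X = 162 kN·m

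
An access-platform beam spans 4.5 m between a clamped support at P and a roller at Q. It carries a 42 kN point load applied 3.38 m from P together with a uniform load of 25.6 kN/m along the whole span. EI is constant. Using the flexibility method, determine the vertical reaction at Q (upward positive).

R_Q = 69.84 kN

Release the roller at Q. Primary structure: cantilever fixed at P.
Free-end deflection of the primary structure under the applied loading (downward +):
  point load 42 at a = 3.38: Pa²(3L − a)/(6EI) = 809.3/EI
  UDL 25.6: wL⁴/(8EI) = 1312/EI
  δ_0 = 2122/EI
Tip deflection under a unit load at Q: L³/(3EI) = 30.38/EI.
The prop prevents deflection at Q: R_Q = δ_0/δ_{QQ} = 2122/30.38 = 69.84 kN.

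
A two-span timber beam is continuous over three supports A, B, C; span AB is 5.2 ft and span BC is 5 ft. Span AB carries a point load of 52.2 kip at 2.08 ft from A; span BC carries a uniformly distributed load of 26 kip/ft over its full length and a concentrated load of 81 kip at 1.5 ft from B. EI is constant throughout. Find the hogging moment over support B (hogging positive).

M_B = 98.51 kip·ft

Take M_B as the redundant. Released structure: two simple spans AB and BC with a hinge at B.
End slopes at the hinge B, treating each span as simply supported:
  span AB: point load 52.2 at a = 2.08: Pab(L + a)/(6LEI) = 79.04/EI
  span BC: UDL 26: wL³/(24EI) = 135.4/EI
  span BC: point load 81 at a = 1.5: Pab(L + b)/(6LEI) = 120.5/EI
  relative rotation θ_0 = (79.04 + 255.9)/EI = 334.9/EI
A unit hogging moment at B produces rotation L₁/(3EI) + L₂/(3EI) = 3.4/EI.
Slope continuity at B: θ_0 = M_B·3.4/EI, so M_B = 334.9/3.4 = 98.51 kip·ft (hogging).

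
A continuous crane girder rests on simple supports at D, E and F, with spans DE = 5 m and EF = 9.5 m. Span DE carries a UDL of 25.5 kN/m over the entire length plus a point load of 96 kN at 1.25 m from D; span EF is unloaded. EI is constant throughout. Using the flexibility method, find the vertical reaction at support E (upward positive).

R_E = 102.1 kN

Insert a hinge at E; M_E is the redundant, and each span becomes simply supported.
Rotations at E on the released spans (each span's end-slope, ×1/EI):
  span DE: UDL 25.5: wL³/(24EI) = 132.8/EI
  span DE: point load 96 at a = 1.25: Pab(L + a)/(6LEI) = 93.75/EI
  relative rotation θ_0 = (226.6 + 0)/EI = 226.6/EI
A unit hogging moment at E produces rotation L₁/(3EI) + L₂/(3EI) = 4.833/EI.
Compatibility: M_E·(L₁+L₂)/(3EI) = θ_0, giving M_E = 46.88 kN·m (hogging).
Span DE, ΣM about D with M_E applied at E: R_E^{DE}·5 = 438.8 + 46.88, so R_E^{DE} = 97.12 kN and R_D = 223.5 − 97.12 = 126.4 kN.
Span EF, ΣM about F: R_E^{EF}·9.5 = 0 + 46.88, so R_E^{EF} = 4.934 kN and R_F = 0 − 4.934 = -4.934 kN.
R_E = 97.12 + 4.934 = 102.1 kN.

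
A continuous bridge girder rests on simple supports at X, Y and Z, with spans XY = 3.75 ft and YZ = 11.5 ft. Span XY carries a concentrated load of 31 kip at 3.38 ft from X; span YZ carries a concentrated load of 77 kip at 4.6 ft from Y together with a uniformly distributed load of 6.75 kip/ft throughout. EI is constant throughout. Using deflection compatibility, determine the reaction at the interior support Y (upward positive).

R_Y = 188.9 kip

Insert a hinge at Y; M_Y is the redundant, and each span becomes simply supported.
End slopes at the hinge Y, treating each span as simply supported:
  span XY: point load 31 at a = 3.38: Pab(L + a)/(6LEI) = 12.29/EI
  span YZ: point load 77 at a = 4.6: Pab(L + b)/(6LEI) = 651.7/EI
  span YZ: UDL 6.75: wL³/(24EI) = 427.7/EI
  relative rotation θ_0 = (12.29 + 1079)/EI = 1092/EI
A unit hogging moment at Y produces rotation L₁/(3EI) + L₂/(3EI) = 5.083/EI.
Slope continuity at Y: θ_0 = M_Y·5.083/EI, so M_Y = 1092/5.083 = 214.8 kip·ft (hogging).
Span XY, ΣM about X with M_Y applied at Y: R_Y^{XY}·3.75 = 104.8 + 214.8, so R_Y^{XY} = 85.21 kip and R_X = 31 − 85.21 = -54.21 kip.
Span YZ, ΣM about Z: R_Y^{YZ}·11.5 = 977.6 + 214.8, so R_Y^{YZ} = 103.7 kip and R_Z = 154.6 − 103.7 = 50.94 kip.
R_Y = 85.21 + 103.7 = 188.9 kip.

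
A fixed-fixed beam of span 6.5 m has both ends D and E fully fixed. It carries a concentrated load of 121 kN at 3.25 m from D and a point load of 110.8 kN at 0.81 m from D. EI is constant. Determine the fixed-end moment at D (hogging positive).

M_D = 167.1 kN·m

Release both end moments; the primary structure is a simply-supported span DE with redundants M_D and M_E.
On the primary (simply-supported) span, the end slopes from the loading are:
  at D: point load 121 at a = 3.25: Pab(L + b)/(6LEI) = 319.5/EI
  at E: point load 121 at a = 3.25: Pab(L + a)/(6LEI) = 319.5/EI
  at D: point load 110.8 at a = 0.81: Pab(L + b)/(6LEI) = 159.6/EI
  at E: point load 110.8 at a = 0.81: Pab(L + a)/(6LEI) = 95.72/EI
  θ_D0 = 479.1/EI,  θ_E0 = 415.2/EI
Flexibility coefficients: a unit moment at one end gives L/(3EI) there and L/(6EI) at the far end, so f₁₁ = f₂₂ = 2.167/EI and f₁₂ = f₂₁ = 1.083/EI.
Compatibility — zero rotation at each built-in end:
  2.167 M_D + 1.083 M_E = 479.1
  1.083 M_D + 2.167 M_E = 415.2
Solving the pair gives M_D = 167.1 kN·m and M_E = 108.1 kN·m (hogging).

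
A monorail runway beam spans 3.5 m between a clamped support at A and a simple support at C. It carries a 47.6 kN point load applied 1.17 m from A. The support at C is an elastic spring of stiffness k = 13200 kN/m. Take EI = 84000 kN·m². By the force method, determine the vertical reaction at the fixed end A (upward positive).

Release the roller at C. Primary structure: cantilever fixed at A.
Downward deflection at the released point C due to the loads:
  point load 47.6 at a = 1.17: Pa²(3L − a)/(6EI) = 101.3/EI
Flexibility coefficient — unit upward force at C: δ_{CC} = L³/(3EI) = 14.29/EI.
With EI = 84000 kN·m²: δ_0 = 0.001206 m and δ_{CC} = 0.00017 m/kN.
Compatibility — the spring shortens by R_C/k under the reaction it provides: δ_0 − R_C·δ_{CC} = R_C/k. With 1/k = 0.000076 m/kN, R_C = δ_0 / (δ_{CC} + 1/k) = 0.001206 / (0.00017 + 0.000076) = 4.905 kN.
Vertical equilibrium: R_A = ΣP − R_C = 47.6 − 4.905 = 42.69 kN.

R_A = 42.69 kN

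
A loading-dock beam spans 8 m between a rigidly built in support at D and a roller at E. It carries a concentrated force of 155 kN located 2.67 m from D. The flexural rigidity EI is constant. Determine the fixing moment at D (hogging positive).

M_D = 229.7 kN·m

Take the reaction at E as the redundant and release it; the primary structure is a cantilever fixed at D.
Deflection at E on the released cantilever, summing each load's contribution:
  point load 155 at a = 2.67: Pa²(3L − a)/(6EI) = 3928/EI
Tip deflection under a unit load at E: L³/(3EI) = 170.7/EI.
The prop prevents deflection at E: R_E = δ_0/δ_{EE} = 3928/170.7 = 23.02 kN.
Moment equilibrium about D: M_D = Σ(load moments about D) − R_E·L = 413.9 − 23.02×8 = 229.7 kN·m.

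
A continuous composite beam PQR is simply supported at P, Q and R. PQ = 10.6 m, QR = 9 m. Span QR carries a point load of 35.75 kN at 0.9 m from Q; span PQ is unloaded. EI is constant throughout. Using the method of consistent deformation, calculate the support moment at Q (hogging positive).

M_Q = 12.63 kN·m

Take M_Q as the redundant. Released structure: two simple spans PQ and QR with a hinge at Q.
Discontinuity in slope at Q on the released structure — sum the simple-span end rotations:
  span QR: point load 35.75 at a = 0.9: Pab(L + b)/(6LEI) = 82.53/EI
  relative rotation θ_0 = (0 + 82.53)/EI = 82.53/EI
A unit hogging moment at Q produces rotation L₁/(3EI) + L₂/(3EI) = 6.533/EI.
Compatibility: M_Q·(L₁+L₂)/(3EI) = θ_0, giving M_Q = 12.63 kN·m (hogging).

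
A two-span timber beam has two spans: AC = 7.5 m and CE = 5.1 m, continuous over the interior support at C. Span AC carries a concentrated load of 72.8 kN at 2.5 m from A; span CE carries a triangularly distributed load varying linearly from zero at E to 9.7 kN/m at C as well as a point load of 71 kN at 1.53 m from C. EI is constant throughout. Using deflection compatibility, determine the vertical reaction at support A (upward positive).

R_A = 37.72 kN

Release continuity at C by inserting a hinge; the redundant is the internal moment M_C. The primary structure is two simply-supported spans AC and CE.
Rotations at C on the released spans (each span's end-slope, ×1/EI):
  span AC: point load 72.8 at a = 2.5: Pab(L + a)/(6LEI) = 202.2/EI
  span CE: triangular load, peak 9.7: w₀L³/(45EI) = 28.59/EI
  span CE: point load 71 at a = 1.53: Pab(L + b)/(6LEI) = 109.9/EI
  relative rotation θ_0 = (202.2 + 138.5)/EI = 340.7/EI
A unit hogging moment at C produces rotation L₁/(3EI) + L₂/(3EI) = 4.2/EI.
Compatibility: M_C·(L₁+L₂)/(3EI) = θ_0, giving M_C = 81.12 kN·m (hogging).
Span AC, ΣM about A with M_C applied at C: R_C^{AC}·7.5 = 182 + 81.12, so R_C^{AC} = 35.08 kN and R_A = 72.8 − 35.08 = 37.72 kN.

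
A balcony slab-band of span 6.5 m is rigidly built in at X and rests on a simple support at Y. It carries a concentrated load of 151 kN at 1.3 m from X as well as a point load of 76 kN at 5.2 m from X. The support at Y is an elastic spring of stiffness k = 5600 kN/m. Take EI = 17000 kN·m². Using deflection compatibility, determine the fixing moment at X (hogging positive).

M_X = 201.7 kN·m

Release the roller at Y. Primary structure: cantilever fixed at X.
Primary-structure tip deflection at Y by superposition:
  point load 151 at a = 1.3: Pa²(3L − a)/(6EI) = 774.1/EI
  point load 76 at a = 5.2: Pa²(3L − a)/(6EI) = 4898/EI
  δ_0 = 5672/EI
Flexibility coefficient — unit upward force at Y: δ_{YY} = L³/(3EI) = 91.54/EI.
With EI = 17000 kN·m²: δ_0 = 0.33364 m and δ_{YY} = 0.005385 m/kN.
Compatibility — the spring shortens by R_Y/k under the reaction it provides: δ_0 − R_Y·δ_{YY} = R_Y/k. With 1/k = 0.000179 m/kN, R_Y = δ_0 / (δ_{YY} + 1/k) = 0.33364 / (0.005385 + 0.000179) = 59.97 kN.
Moment equilibrium about X: M_X = Σ(load moments about X) − R_Y·L = 591.5 − 59.97×6.5 = 201.7 kN·m.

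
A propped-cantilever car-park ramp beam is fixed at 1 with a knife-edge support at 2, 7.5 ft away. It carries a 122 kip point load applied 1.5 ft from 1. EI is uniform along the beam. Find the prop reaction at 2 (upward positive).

R_2 = 6.832 kip

Release the roller at 2. Primary structure: cantilever fixed at 1.
Primary-structure tip deflection at 2 by superposition:
  point load 122 at a = 1.5: Pa²(3L − a)/(6EI) = 960.8/EI
Tip deflection under a unit load at 2: L³/(3EI) = 140.6/EI.
The prop prevents deflection at 2: R_2 = δ_0/δ_{22} = 960.8/140.6 = 6.832 kip.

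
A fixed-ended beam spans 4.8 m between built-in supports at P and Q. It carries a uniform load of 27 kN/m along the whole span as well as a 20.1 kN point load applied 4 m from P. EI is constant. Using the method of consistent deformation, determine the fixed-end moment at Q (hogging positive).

M_Q = 63.01 kN·m

Take the two fixed-end moments M_P, M_Q as redundants; the released structure is the simple span PQ.
Simple-span end rotations at P and Q under the given loads:
  at P: UDL 27: wL³/(24EI) = 124.4/EI
  at Q: UDL 27: wL³/(24EI) = 124.4/EI
  at P: point load 20.1 at a = 4: Pab(L + b)/(6LEI) = 12.51/EI
  at Q: point load 20.1 at a = 4: Pab(L + a)/(6LEI) = 19.65/EI
  θ_P0 = 136.9/EI,  θ_Q0 = 144.1/EI
Flexibility coefficients: a unit moment at one end gives L/(3EI) there and L/(6EI) at the far end, so f₁₁ = f₂₂ = 1.6/EI and f₁₂ = f₂₁ = 0.8/EI.
Compatibility — zero rotation at each built-in end:
  1.6 M_P + 0.8 M_Q = 136.9
  0.8 M_P + 1.6 M_Q = 144.1
Solving the pair gives M_P = 54.07 kN·m and M_Q = 63.01 kN·m (hogging).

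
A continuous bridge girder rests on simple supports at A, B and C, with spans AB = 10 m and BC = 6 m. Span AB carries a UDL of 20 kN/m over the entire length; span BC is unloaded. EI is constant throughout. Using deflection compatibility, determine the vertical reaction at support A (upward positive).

R_A = 84.38 kN

Take M_B as the redundant. Released structure: two simple spans AB and BC with a hinge at B.
Discontinuity in slope at B on the released structure — sum the simple-span end rotations:
  span AB: UDL 20: wL³/(24EI) = 833.3/EI
  relative rotation θ_0 = (833.3 + 0)/EI = 833.3/EI
A unit hogging moment at B produces rotation L₁/(3EI) + L₂/(3EI) = 5.333/EI.
Slope continuity at B: θ_0 = M_B·5.333/EI, so M_B = 833.3/5.333 = 156.2 kN·m (hogging).
Span AB, ΣM about A with M_B applied at B: R_B^{AB}·10 = 1000 + 156.2, so R_B^{AB} = 115.6 kN and R_A = 200 − 115.6 = 84.38 kN.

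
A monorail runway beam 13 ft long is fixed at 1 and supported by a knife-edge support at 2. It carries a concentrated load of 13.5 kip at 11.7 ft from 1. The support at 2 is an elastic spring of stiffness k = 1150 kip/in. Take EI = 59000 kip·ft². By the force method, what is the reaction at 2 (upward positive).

Choose R_2 as the redundant. The primary structure is the cantilever fixed at 1.
Primary-structure tip deflection at 2 by superposition:
  point load 13.5 at a = 11.7: Pa²(3L − a)/(6EI) = 8408/EI
Flexibility coefficient — unit upward force at 2: δ_{22} = L³/(3EI) = 732.3/EI.
With EI = 59000 kip·ft²: δ_0 = 0.14252 ft and δ_{22} = 0.012412 ft/kip.
Compatibility — the spring shortens by R_2/k under the reaction it provides: δ_0 − R_2·δ_{22} = R_2/k. With 1/k = 1/(1150×12) ft/kip = 0.000072 ft/kip, R_2 = δ_0 / (δ_{22} + 1/k) = 0.14252 / (0.012412 + 0.000072) = 11.42 kip.

R_2 = 11.42 kip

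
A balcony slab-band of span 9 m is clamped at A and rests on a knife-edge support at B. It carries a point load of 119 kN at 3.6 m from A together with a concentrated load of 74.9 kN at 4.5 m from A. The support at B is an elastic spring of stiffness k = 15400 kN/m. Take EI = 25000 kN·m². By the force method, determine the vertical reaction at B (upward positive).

Take the reaction at B as the redundant and release it; the primary structure is a cantilever fixed at A.
Deflection at B on the released cantilever, summing each load's contribution:
  point load 119 at a = 3.6: Pa²(3L − a)/(6EI) = 6015/EI
  point load 74.9 at a = 4.5: Pa²(3L − a)/(6EI) = 5688/EI
  δ_0 = 11702/EI
Flexibility coefficient — unit upward force at B: δ_{BB} = L³/(3EI) = 243/EI.
With EI = 25000 kN·m²: δ_0 = 0.4681 m and δ_{BB} = 0.00972 m/kN.
Compatibility — the spring shortens by R_B/k under the reaction it provides: δ_0 − R_B·δ_{BB} = R_B/k. With 1/k = 0.000065 m/kN, R_B = δ_0 / (δ_{BB} + 1/k) = 0.4681 / (0.00972 + 0.000065) = 47.84 kN.

R_B = 47.84 kN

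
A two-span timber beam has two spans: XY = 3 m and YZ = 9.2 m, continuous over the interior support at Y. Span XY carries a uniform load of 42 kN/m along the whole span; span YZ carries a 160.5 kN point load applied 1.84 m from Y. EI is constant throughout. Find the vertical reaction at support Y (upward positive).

Insert a hinge at Y; M_Y is the redundant, and each span becomes simply supported.
End slopes at the hinge Y, treating each span as simply supported:
  span XY: UDL 42: wL³/(24EI) = 47.25/EI
  span YZ: point load 160.5 at a = 1.84: Pab(L + b)/(6LEI) = 652.1/EI
  relative rotation θ_0 = (47.25 + 652.1)/EI = 699.3/EI
A unit hogging moment at Y produces rotation L₁/(3EI) + L₂/(3EI) = 4.067/EI.
Slope continuity at Y: θ_0 = M_Y·4.067/EI, so M_Y = 699.3/4.067 = 172 kN·m (hogging).
Span XY, ΣM about X with M_Y applied at Y: R_Y^{XY}·3 = 189 + 172, so R_Y^{XY} = 120.3 kN and R_X = 126 − 120.3 = 5.679 kN.
Span YZ, ΣM about Z: R_Y^{YZ}·9.2 = 1181 + 172, so R_Y^{YZ} = 147.1 kN and R_Z = 160.5 − 147.1 = 13.41 kN.
R_Y = 120.3 + 147.1 = 267.4 kN.

R_Y = 267.4 kN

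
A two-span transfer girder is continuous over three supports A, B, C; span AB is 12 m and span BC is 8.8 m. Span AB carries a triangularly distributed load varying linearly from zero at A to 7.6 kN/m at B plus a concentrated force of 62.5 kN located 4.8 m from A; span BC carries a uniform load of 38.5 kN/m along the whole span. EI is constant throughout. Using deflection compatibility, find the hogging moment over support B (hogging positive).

M_B = 272.5 kN·m

Insert a hinge at B; M_B is the redundant, and each span becomes simply supported.
Rotations at B on the released spans (each span's end-slope, ×1/EI):
  span AB: triangular load, peak 7.6: w₀L³/(45EI) = 291.8/EI
  span AB: point load 62.5 at a = 4.8: Pab(L + a)/(6LEI) = 504/EI
  span BC: UDL 38.5: wL³/(24EI) = 1093/EI
  relative rotation θ_0 = (795.8 + 1093)/EI = 1889/EI
A unit hogging moment at B produces rotation L₁/(3EI) + L₂/(3EI) = 6.933/EI.
Slope continuity at B: θ_0 = M_B·6.933/EI, so M_B = 1889/6.933 = 272.5 kN·m (hogging).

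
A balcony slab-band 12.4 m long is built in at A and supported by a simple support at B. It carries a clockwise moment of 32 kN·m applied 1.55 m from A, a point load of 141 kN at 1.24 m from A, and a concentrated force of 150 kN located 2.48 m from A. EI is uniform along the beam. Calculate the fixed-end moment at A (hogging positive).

M_A = 438.1 kN·m

Take the reaction at B as the redundant and release it; the primary structure is a cantilever fixed at A.
Free-end deflection of the primary structure under the applied loading (downward +):
  clockwise couple 32 at a = 1.55: M₀a(2L − a)/(2EI) = 576.6/EI
  point load 141 at a = 1.24: Pa²(3L − a)/(6EI) = 1299/EI
  point load 150 at a = 2.48: Pa²(3L − a)/(6EI) = 5339/EI
  δ_0 = 7215/EI
Tip deflection under a unit load at B: L³/(3EI) = 635.5/EI.
Compatibility at B: δ_0 − R_B·δ_{BB} = 0, so R_B = 7215/635.5 = 11.35 kN.
Moment equilibrium about A: M_A = Σ(load moments about A) − R_B·L = 578.8 − 11.35×12.4 = 438.1 kN·m.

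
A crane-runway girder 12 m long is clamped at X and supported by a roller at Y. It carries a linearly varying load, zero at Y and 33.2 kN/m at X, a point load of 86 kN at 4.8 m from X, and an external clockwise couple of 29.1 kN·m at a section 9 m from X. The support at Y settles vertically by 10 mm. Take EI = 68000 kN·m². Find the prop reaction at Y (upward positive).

R_Y = 59.96 kN

Choose R_Y as the redundant. The primary structure is the cantilever fixed at X.
Downward deflection at the released point Y due to the loads:
  triangular load, peak 33.2 at the fixed end: w₀L⁴/(30EI) = 22948/EI
  point load 86 at a = 4.8: Pa²(3L − a)/(6EI) = 10303/EI
  clockwise couple 29.1 at a = 9: M₀a(2L − a)/(2EI) = 1964/EI
  δ_0 = 35216/EI
Flexibility coefficient — unit upward force at Y: δ_{YY} = L³/(3EI) = 576/EI.
With EI = 68000 kN·m²: δ_0 = 0.51788 m and δ_{YY} = 0.008471 m/kN.
Compatibility — the beam at Y must follow the support down by 0.01 m: δ_0 − R_Y·δ_{YY} = 0.01, so R_Y = (0.51788 − 0.01)/0.008471 = 59.96 kN.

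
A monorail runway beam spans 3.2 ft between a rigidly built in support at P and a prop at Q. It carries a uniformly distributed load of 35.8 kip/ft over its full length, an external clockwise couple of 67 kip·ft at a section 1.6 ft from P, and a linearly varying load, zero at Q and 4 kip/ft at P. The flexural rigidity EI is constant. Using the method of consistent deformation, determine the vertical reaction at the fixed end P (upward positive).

R_P = 53.17 kip

Remove the prop at Q; the released (primary) structure is a cantilever built in at P.
Deflection at Q on the released cantilever, summing each load's contribution:
  UDL 35.8: wL⁴/(8EI) = 469.2/EI
  clockwise couple 67 at a = 1.6: M₀a(2L − a)/(2EI) = 257.3/EI
  triangular load, peak 4 at the fixed end: w₀L⁴/(30EI) = 13.98/EI
  δ_0 = 740.5/EI
Tip deflection under a unit load at Q: L³/(3EI) = 10.92/EI.
Compatibility at Q: δ_0 − R_Q·δ_{QQ} = 0, so R_Q = 740.5/10.92 = 67.79 kip.
Vertical equilibrium: R_P = ΣP − R_Q = 121 − 67.79 = 53.17 kip.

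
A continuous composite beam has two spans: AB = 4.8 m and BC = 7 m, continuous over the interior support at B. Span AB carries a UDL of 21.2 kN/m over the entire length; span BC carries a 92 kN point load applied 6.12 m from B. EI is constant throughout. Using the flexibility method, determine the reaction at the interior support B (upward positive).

Take M_B as the redundant. Released structure: two simple spans AB and BC with a hinge at B.
Discontinuity in slope at B on the released structure — sum the simple-span end rotations:
  span AB: UDL 21.2: wL³/(24EI) = 97.69/EI
  span BC: point load 92 at a = 6.12: Pab(L + b)/(6LEI) = 92.96/EI
  relative rotation θ_0 = (97.69 + 92.96)/EI = 190.7/EI
A unit hogging moment at B produces rotation L₁/(3EI) + L₂/(3EI) = 3.933/EI.
Compatibility: M_B·(L₁+L₂)/(3EI) = θ_0, giving M_B = 48.47 kN·m (hogging).
Span AB, ΣM about A with M_B applied at B: R_B^{AB}·4.8 = 244.2 + 48.47, so R_B^{AB} = 60.98 kN and R_A = 101.8 − 60.98 = 40.78 kN.
Span BC, ΣM about C: R_B^{BC}·7 = 80.96 + 48.47, so R_B^{BC} = 18.49 kN and R_C = 92 − 18.49 = 73.51 kN.
R_B = 60.98 + 18.49 = 79.47 kN.

R_B = 79.47 kN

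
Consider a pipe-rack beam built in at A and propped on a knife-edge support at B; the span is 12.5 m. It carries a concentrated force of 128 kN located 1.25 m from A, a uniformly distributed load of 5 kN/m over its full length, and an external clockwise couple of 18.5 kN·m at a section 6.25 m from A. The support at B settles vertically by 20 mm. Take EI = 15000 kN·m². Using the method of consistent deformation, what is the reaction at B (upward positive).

Release the roller at B. Primary structure: cantilever fixed at A.
Free-end deflection of the primary structure under the applied loading (downward +):
  point load 128 at a = 1.25: Pa²(3L − a)/(6EI) = 1208/EI
  UDL 5: wL⁴/(8EI) = 15259/EI
  clockwise couple 18.5 at a = 6.25: M₀a(2L − a)/(2EI) = 1084/EI
  δ_0 = 17551/EI
Tip deflection under a unit load at B: L³/(3EI) = 651/EI.
With EI = 15000 kN·m²: δ_0 = 1.1701 m and δ_{BB} = 0.043403 m/kN.
Compatibility — the beam at B must follow the support down by 0.02 m: δ_0 − R_B·δ_{BB} = 0.02, so R_B = (1.1701 − 0.02)/0.043403 = 26.5 kN.

R_B = 26.5 kN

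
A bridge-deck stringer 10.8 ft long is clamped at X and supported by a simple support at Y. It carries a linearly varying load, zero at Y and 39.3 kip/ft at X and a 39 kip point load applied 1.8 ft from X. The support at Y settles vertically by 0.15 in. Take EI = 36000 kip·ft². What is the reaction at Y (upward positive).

Remove the prop at Y; the released (primary) structure is a cantilever built in at X.
Deflection at Y on the released cantilever, summing each load's contribution:
  triangular load, peak 39.3 at the fixed end: w₀L⁴/(30EI) = 17822/EI
  point load 39 at a = 1.8: Pa²(3L − a)/(6EI) = 644.4/EI
  δ_0 = 18467/EI
Tip deflection under a unit load at Y: L³/(3EI) = 419.9/EI.
With EI = 36000 kip·ft²: δ_0 = 0.51297 ft and δ_{YY} = 0.011664 ft/kip.
Compatibility — the beam at Y must follow the support down by 0.0125 ft: δ_0 − R_Y·δ_{YY} = 0.0125, so R_Y = (0.51297 − 0.0125)/0.011664 = 42.91 kip.

R_Y = 42.91 kip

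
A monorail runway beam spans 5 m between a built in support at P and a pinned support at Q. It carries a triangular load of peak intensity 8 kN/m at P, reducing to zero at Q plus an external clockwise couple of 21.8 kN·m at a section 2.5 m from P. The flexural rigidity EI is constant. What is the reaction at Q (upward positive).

Remove the prop at Q; the released (primary) structure is a cantilever built in at P.
Primary-structure tip deflection at Q by superposition:
  triangular load, peak 8 at the fixed end: w₀L⁴/(30EI) = 166.7/EI
  clockwise couple 21.8 at a = 2.5: M₀a(2L − a)/(2EI) = 204.4/EI
  δ_0 = 371/EI
Flexibility coefficient — unit upward force at Q: δ_{QQ} = L³/(3EI) = 41.67/EI.
Compatibility at Q: δ_0 − R_Q·δ_{QQ} = 0, so R_Q = 371/41.67 = 8.905 kN.

R_Q = 8.905 kN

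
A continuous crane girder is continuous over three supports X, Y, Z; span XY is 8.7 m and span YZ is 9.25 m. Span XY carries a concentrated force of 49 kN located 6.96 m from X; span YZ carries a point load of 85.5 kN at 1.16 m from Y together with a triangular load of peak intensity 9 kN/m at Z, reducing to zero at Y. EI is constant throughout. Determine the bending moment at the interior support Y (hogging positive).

Release continuity at Y by inserting a hinge; the redundant is the internal moment M_Y. The primary structure is two simply-supported spans XY and YZ.
Rotations at Y on the released spans (each span's end-slope, ×1/EI):
  span XY: point load 49 at a = 6.96: Pab(L + a)/(6LEI) = 178/EI
  span YZ: point load 85.5 at a = 1.16: Pab(L + b)/(6LEI) = 250.7/EI
  span YZ: triangular load, peak 9: 7w₀L³/(360EI) = 138.5/EI
  relative rotation θ_0 = (178 + 389.2)/EI = 567.2/EI
A unit hogging moment at Y produces rotation L₁/(3EI) + L₂/(3EI) = 5.983/EI.
Compatibility: M_Y·(L₁+L₂)/(3EI) = θ_0, giving M_Y = 94.8 kN·m (hogging).

M_Y = 94.8 kN·m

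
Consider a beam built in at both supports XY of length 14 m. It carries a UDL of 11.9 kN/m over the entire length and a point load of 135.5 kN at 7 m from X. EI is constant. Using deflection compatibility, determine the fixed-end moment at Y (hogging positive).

Release both end moments; the primary structure is a simply-supported span XY with redundants M_X and M_Y.
On the primary (simply-supported) span, the end slopes from the loading are:
  at X: UDL 11.9: wL³/(24EI) = 1361/EI
  at Y: UDL 11.9: wL³/(24EI) = 1361/EI
  at X: point load 135.5 at a = 7: Pab(L + b)/(6LEI) = 1660/EI
  at Y: point load 135.5 at a = 7: Pab(L + a)/(6LEI) = 1660/EI
  θ_X0 = 3020/EI,  θ_Y0 = 3020/EI
Flexibility coefficients: a unit moment at one end gives L/(3EI) there and L/(6EI) at the far end, so f₁₁ = f₂₂ = 4.667/EI and f₁₂ = f₂₁ = 2.333/EI.
Compatibility — zero rotation at each built-in end:
  4.667 M_X + 2.333 M_Y = 3020
  2.333 M_X + 4.667 M_Y = 3020
Solving the pair gives M_X = 431.5 kN·m and M_Y = 431.5 kN·m (hogging).

M_Y = 431.5 kN·m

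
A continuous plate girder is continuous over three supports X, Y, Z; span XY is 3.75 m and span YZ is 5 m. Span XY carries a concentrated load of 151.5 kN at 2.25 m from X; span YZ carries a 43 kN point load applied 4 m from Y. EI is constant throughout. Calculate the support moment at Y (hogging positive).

Take M_Y as the redundant. Released structure: two simple spans XY and YZ with a hinge at Y.
Discontinuity in slope at Y on the released structure — sum the simple-span end rotations:
  span XY: point load 151.5 at a = 2.25: Pab(L + a)/(6LEI) = 136.3/EI
  span YZ: point load 43 at a = 4: Pab(L + b)/(6LEI) = 34.4/EI
  relative rotation θ_0 = (136.3 + 34.4)/EI = 170.8/EI
A unit hogging moment at Y produces rotation L₁/(3EI) + L₂/(3EI) = 2.917/EI.
Compatibility: M_Y·(L₁+L₂)/(3EI) = θ_0, giving M_Y = 58.54 kN·m (hogging).

M_Y = 58.54 kN·m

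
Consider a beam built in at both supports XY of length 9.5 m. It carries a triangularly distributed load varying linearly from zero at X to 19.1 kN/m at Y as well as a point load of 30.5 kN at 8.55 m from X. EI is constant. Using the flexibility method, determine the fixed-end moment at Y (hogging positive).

M_Y = 109.7 kN·m

Take the two fixed-end moments M_X, M_Y as redundants; the released structure is the simple span XY.
End rotations of the released simple span under the applied load (×1/EI):
  at X: triangular load, peak 19.1: 7w₀L³/(360EI) = 318.4/EI
  at Y: triangular load, peak 19.1: w₀L³/(45EI) = 363.9/EI
  at X: point load 30.5 at a = 8.55: Pab(L + b)/(6LEI) = 45.42/EI
  at Y: point load 30.5 at a = 8.55: Pab(L + a)/(6LEI) = 78.45/EI
  θ_X0 = 363.8/EI,  θ_Y0 = 442.4/EI
Flexibility coefficients: a unit moment at one end gives L/(3EI) there and L/(6EI) at the far end, so f₁₁ = f₂₂ = 3.167/EI and f₁₂ = f₂₁ = 1.583/EI.
Compatibility — zero rotation at each built-in end:
  3.167 M_X + 1.583 M_Y = 363.8
  1.583 M_X + 3.167 M_Y = 442.4
Solving the pair gives M_X = 60.07 kN·m and M_Y = 109.7 kN·m (hogging).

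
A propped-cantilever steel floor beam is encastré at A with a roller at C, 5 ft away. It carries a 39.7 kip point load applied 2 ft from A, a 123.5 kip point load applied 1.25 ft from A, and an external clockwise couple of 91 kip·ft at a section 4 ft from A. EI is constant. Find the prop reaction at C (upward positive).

Remove the prop at C; the released (primary) structure is a cantilever built in at A.
Free-end deflection of the primary structure under the applied loading (downward +):
  point load 39.7 at a = 2: Pa²(3L − a)/(6EI) = 344.1/EI
  point load 123.5 at a = 1.25: Pa²(3L − a)/(6EI) = 442.2/EI
  clockwise couple 91 at a = 4: M₀a(2L − a)/(2EI) = 1092/EI
  δ_0 = 1878/EI
Flexibility coefficient — unit upward force at C: δ_{CC} = L³/(3EI) = 41.67/EI.
The prop prevents deflection at C: R_C = δ_0/δ_{CC} = 1878/41.67 = 45.08 kip.

R_C = 45.08 kip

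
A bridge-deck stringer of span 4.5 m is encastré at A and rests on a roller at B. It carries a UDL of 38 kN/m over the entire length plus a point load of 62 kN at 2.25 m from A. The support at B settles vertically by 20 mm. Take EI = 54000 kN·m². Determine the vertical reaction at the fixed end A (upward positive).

Release the roller at B. Primary structure: cantilever fixed at A.
Free-end deflection of the primary structure under the applied loading (downward +):
  UDL 38: wL⁴/(8EI) = 1948/EI
  point load 62 at a = 2.25: Pa²(3L − a)/(6EI) = 588.5/EI
  δ_0 = 2536/EI
Tip deflection under a unit load at B: L³/(3EI) = 30.38/EI.
With EI = 54000 kN·m²: δ_0 = 0.046969 m and δ_{BB} = 0.000562 m/kN.
Compatibility — the beam at B must follow the support down by 0.02 m: δ_0 − R_B·δ_{BB} = 0.02, so R_B = (0.046969 − 0.02)/0.000562 = 47.94 kN.
Vertical equilibrium: R_A = ΣP − R_B = 233 − 47.94 = 185.1 kN.

R_A = 185.1 kN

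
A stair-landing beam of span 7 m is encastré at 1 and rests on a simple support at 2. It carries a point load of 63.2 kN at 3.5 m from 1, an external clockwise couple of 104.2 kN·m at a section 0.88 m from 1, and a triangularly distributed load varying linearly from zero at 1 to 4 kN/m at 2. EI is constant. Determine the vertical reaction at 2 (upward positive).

Take the reaction at 2 as the redundant and release it; the primary structure is a cantilever fixed at 1.
Downward deflection at the released point 2 due to the loads:
  point load 63.2 at a = 3.5: Pa²(3L − a)/(6EI) = 2258/EI
  clockwise couple 104.2 at a = 0.88: M₀a(2L − a)/(2EI) = 601.5/EI
  triangular load, peak 4 at the free end: 11w₀L⁴/(120EI) = 880.4/EI
  δ_0 = 3740/EI
Flexibility coefficient — unit upward force at 2: δ_{22} = L³/(3EI) = 114.3/EI.
The prop prevents deflection at 2: R_2 = δ_0/δ_{22} = 3740/114.3 = 32.71 kN.

R_2 = 32.71 kN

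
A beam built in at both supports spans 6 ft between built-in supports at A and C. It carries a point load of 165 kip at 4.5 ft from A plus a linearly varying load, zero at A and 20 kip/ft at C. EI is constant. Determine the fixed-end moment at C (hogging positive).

Release both end moments; the primary structure is a simply-supported span AC with redundants M_A and M_C.
Simple-span end rotations at A and C under the given loads:
  at A: point load 165 at a = 4.5: Pab(L + b)/(6LEI) = 232/EI
  at C: point load 165 at a = 4.5: Pab(L + a)/(6LEI) = 324.8/EI
  at A: triangular load, peak 20: 7w₀L³/(360EI) = 84/EI
  at C: triangular load, peak 20: w₀L³/(45EI) = 96/EI
  θ_A0 = 316/EI,  θ_C0 = 420.8/EI
Flexibility coefficients: a unit moment at one end gives L/(3EI) there and L/(6EI) at the far end, so f₁₁ = f₂₂ = 2/EI and f₁₂ = f₂₁ = 1/EI.
Compatibility — zero rotation at each built-in end:
  2 M_A + 1 M_C = 316
  1 M_A + 2 M_C = 420.8
Solving the pair gives M_A = 70.41 kip·ft and M_C = 175.2 kip·ft (hogging).

M_C = 175.2 kip·ft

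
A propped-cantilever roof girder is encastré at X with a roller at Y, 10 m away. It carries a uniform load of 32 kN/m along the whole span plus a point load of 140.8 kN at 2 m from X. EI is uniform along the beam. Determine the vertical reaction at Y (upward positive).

Choose R_Y as the redundant. The primary structure is the cantilever fixed at X.
Deflection at Y on the released cantilever, summing each load's contribution:
  UDL 32: wL⁴/(8EI) = 40000/EI
  point load 140.8 at a = 2: Pa²(3L − a)/(6EI) = 2628/EI
  δ_0 = 42628/EI
Tip deflection under a unit load at Y: L³/(3EI) = 333.3/EI.
Compatibility at Y: δ_0 − R_Y·δ_{YY} = 0, so R_Y = 42628/333.3 = 127.9 kN.

R_Y = 127.9 kN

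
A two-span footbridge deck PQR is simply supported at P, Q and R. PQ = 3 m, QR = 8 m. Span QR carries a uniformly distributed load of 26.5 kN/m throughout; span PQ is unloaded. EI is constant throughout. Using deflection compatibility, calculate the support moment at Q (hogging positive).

M_Q = 154.2 kN·m

Take M_Q as the redundant. Released structure: two simple spans PQ and QR with a hinge at Q.
End slopes at the hinge Q, treating each span as simply supported:
  span QR: UDL 26.5: wL³/(24EI) = 565.3/EI
  relative rotation θ_0 = (0 + 565.3)/EI = 565.3/EI
A unit hogging moment at Q produces rotation L₁/(3EI) + L₂/(3EI) = 3.667/EI.
Slope continuity at Q: θ_0 = M_Q·3.667/EI, so M_Q = 565.3/3.667 = 154.2 kN·m (hogging).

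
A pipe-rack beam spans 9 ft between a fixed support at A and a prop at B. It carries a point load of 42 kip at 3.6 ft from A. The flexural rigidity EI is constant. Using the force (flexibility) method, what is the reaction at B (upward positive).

Choose R_B as the redundant. The primary structure is the cantilever fixed at A.
Deflection at B on the released cantilever, summing each load's contribution:
  point load 42 at a = 3.6: Pa²(3L − a)/(6EI) = 2123/EI
Flexibility coefficient — unit upward force at B: δ_{BB} = L³/(3EI) = 243/EI.
The prop prevents deflection at B: R_B = δ_0/δ_{BB} = 2123/243 = 8.736 kip.

R_B = 8.736 kip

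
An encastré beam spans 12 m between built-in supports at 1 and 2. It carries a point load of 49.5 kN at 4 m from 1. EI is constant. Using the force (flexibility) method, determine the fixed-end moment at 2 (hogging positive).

Release both end moments; the primary structure is a simply-supported span 12 with redundants M_1 and M_2.
On the primary (simply-supported) span, the end slopes from the loading are:
  at 1: point load 49.5 at a = 4: Pab(L + b)/(6LEI) = 440/EI
  at 2: point load 49.5 at a = 4: Pab(L + a)/(6LEI) = 352/EI
  θ_10 = 440/EI,  θ_20 = 352/EI
Flexibility coefficients: a unit moment at one end gives L/(3EI) there and L/(6EI) at the far end, so f₁₁ = f₂₂ = 4/EI and f₁₂ = f₂₁ = 2/EI.
Compatibility — zero rotation at each built-in end:
  4 M_1 + 2 M_2 = 440
  2 M_1 + 4 M_2 = 352
Solving the pair gives M_1 = 88 kN·m and M_2 = 44 kN·m (hogging).

M_2 = 44 kN·m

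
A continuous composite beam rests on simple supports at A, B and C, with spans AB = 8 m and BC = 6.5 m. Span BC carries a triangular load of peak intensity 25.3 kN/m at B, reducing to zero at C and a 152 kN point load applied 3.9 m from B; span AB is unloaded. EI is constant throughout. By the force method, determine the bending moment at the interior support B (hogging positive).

M_B = 106.4 kN·m

Release continuity at B by inserting a hinge; the redundant is the internal moment M_B. The primary structure is two simply-supported spans AB and BC.
Rotations at B on the released spans (each span's end-slope, ×1/EI):
  span BC: triangular load, peak 25.3: w₀L³/(45EI) = 154.4/EI
  span BC: point load 152 at a = 3.9: Pab(L + b)/(6LEI) = 359.6/EI
  relative rotation θ_0 = (0 + 514)/EI = 514/EI
A unit hogging moment at B produces rotation L₁/(3EI) + L₂/(3EI) = 4.833/EI.
Slope continuity at B: θ_0 = M_B·4.833/EI, so M_B = 514/4.833 = 106.4 kN·m (hogging).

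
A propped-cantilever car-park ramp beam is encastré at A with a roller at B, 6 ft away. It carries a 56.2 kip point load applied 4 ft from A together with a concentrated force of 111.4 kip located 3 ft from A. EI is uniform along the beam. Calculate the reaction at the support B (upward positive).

R_B = 63.95 kip

Choose R_B as the redundant. The primary structure is the cantilever fixed at A.
Downward deflection at the released point B due to the loads:
  point load 56.2 at a = 4: Pa²(3L − a)/(6EI) = 2098/EI
  point load 111.4 at a = 3: Pa²(3L − a)/(6EI) = 2506/EI
  δ_0 = 4605/EI
Tip deflection under a unit load at B: L³/(3EI) = 72/EI.
Compatibility at B: δ_0 − R_B·δ_{BB} = 0, so R_B = 4605/72 = 63.95 kip.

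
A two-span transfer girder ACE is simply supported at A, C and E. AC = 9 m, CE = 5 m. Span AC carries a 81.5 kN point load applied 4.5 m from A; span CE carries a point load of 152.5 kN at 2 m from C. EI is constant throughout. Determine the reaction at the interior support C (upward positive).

Insert a hinge at C; M_C is the redundant, and each span becomes simply supported.
Discontinuity in slope at C on the released structure — sum the simple-span end rotations:
  span AC: point load 81.5 at a = 4.5: Pab(L + a)/(6LEI) = 412.6/EI
  span CE: point load 152.5 at a = 2: Pab(L + b)/(6LEI) = 244/EI
  relative rotation θ_0 = (412.6 + 244)/EI = 656.6/EI
A unit hogging moment at C produces rotation L₁/(3EI) + L₂/(3EI) = 4.667/EI.
Slope continuity at C: θ_0 = M_C·4.667/EI, so M_C = 656.6/4.667 = 140.7 kN·m (hogging).
Span AC, ΣM about A with M_C applied at C: R_C^{AC}·9 = 366.8 + 140.7, so R_C^{AC} = 56.38 kN and R_A = 81.5 − 56.38 = 25.12 kN.
Span CE, ΣM about E: R_C^{CE}·5 = 457.5 + 140.7, so R_C^{CE} = 119.6 kN and R_E = 152.5 − 119.6 = 32.86 kN.
R_C = 56.38 + 119.6 = 176 kN.

R_C = 176 kN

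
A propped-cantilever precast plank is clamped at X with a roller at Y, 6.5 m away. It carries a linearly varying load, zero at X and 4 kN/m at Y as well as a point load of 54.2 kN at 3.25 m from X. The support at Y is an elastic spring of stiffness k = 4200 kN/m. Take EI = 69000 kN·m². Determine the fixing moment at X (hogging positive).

M_X = 99.74 kN·m

Remove the prop at Y; the released (primary) structure is a cantilever built in at X.
Free-end deflection of the primary structure under the applied loading (downward +):
  triangular load, peak 4 at the free end: 11w₀L⁴/(120EI) = 654.5/EI
  point load 54.2 at a = 3.25: Pa²(3L − a)/(6EI) = 1550/EI
  δ_0 = 2205/EI
Flexibility coefficient — unit upward force at Y: δ_{YY} = L³/(3EI) = 91.54/EI.
With EI = 69000 kN·m²: δ_0 = 0.031957 m and δ_{YY} = 0.001327 m/kN.
Compatibility — the spring shortens by R_Y/k under the reaction it provides: δ_0 − R_Y·δ_{YY} = R_Y/k. With 1/k = 0.000238 m/kN, R_Y = δ_0 / (δ_{YY} + 1/k) = 0.031957 / (0.001327 + 0.000238) = 20.42 kN.
Moment equilibrium about X: M_X = Σ(load moments about X) − R_Y·L = 232.5 − 20.42×6.5 = 99.74 kN·m.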